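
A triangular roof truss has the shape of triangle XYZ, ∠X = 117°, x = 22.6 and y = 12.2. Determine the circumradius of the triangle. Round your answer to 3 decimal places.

R ≈ 12.682

Law of sines: sin Y = y·sin X/x ≈ 0.48099.
Since x ≥ y, only the acute value applies: ∠Y ≈ 28.75°.
Then ∠Z = 180° − ∠X − ∠Y ≈ 34.25°.
Law of sines gives z = x·sin Z/sin X ≈ 14.275.
Circumradius = x/(2 sin X) ≈ 12.682.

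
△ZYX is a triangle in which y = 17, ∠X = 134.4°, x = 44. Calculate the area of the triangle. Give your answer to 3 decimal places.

area ≈ 184.596

Law of sines: sin Y = y·sin X/x ≈ 0.27605.
Since x ≥ y, only the acute value applies: ∠Y ≈ 16.02°.
Then ∠Z = 180° − ∠X − ∠Y ≈ 29.58°.
Law of sines gives z = x·sin Z/sin X ≈ 30.396.
Area = ½·x·y·sin Z ≈ 184.6.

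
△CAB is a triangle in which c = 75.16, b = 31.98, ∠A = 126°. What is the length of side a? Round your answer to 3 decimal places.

97.454

By the law of cosines, a² = b² + c² − 2·b·c·cos A = 9497.4, so a ≈ 97.454.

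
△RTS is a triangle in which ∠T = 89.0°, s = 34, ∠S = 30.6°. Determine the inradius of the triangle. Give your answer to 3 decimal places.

12.428

The third angle is ∠R = 180° − ∠T − ∠S = 60.40°.
Law of sines: r = s·sin R/sin S ≈ 58.075.
Law of sines: t = s·sin T/sin S ≈ 66.782.
Area = ½·s·r·sin T ≈ 987.13.
Semiperimeter p = (58.075+66.782+34)/2 = 79.429.
Inradius = area/p = 987.13/79.429 ≈ 12.428.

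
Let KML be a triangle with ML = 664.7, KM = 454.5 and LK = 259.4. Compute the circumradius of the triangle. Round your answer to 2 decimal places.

R ≈ 473.55

By the law of cosines, cos K = (LK² + KM² − ML²) / (2·LK·KM) ≈ -0.71235, so ∠K ≈ 135.43°.
Circumradius = ML/(2 sin K) ≈ 473.55.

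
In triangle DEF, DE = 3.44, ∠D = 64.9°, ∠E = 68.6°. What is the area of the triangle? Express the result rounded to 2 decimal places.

The third angle is ∠F = 180° − ∠D − ∠E = 46.50°.
Law of sines: EF = DE·sin D/sin F ≈ 4.2946.
Law of sines: FD = DE·sin E/sin F ≈ 4.4154.
Area = ½·DE·EF·sin E ≈ 6.8774.

area ≈ 6.88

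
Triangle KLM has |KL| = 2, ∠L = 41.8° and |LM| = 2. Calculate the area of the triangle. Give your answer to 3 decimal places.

area ≈ 1.333

Area = ½·|KL|·|LM|·sin L ≈ 1.3331.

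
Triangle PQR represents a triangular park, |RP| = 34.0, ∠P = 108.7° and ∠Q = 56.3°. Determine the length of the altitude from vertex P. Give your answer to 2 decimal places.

The third angle is ∠R = 180° − ∠P − ∠Q = 15.00°.
Law of sines: |QR| = |RP|·sin P/sin Q ≈ 38.71.
Law of sines: |PQ| = |RP|·sin R/sin Q ≈ 10.577.
Area = ½·|RP|·|QR|·sin R ≈ 170.32.
The altitude from P has length 2·area/|QR| ≈ 8.7998.

8.80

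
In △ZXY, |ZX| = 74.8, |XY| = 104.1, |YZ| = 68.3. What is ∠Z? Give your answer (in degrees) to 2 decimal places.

∠Z ≈ 93.24°

By the law of cosines, cos Z = (|YZ|² + |ZX|² − |XY|²) / (2·|YZ|·|ZX|) ≈ -0.05646, so ∠Z ≈ 93.24°.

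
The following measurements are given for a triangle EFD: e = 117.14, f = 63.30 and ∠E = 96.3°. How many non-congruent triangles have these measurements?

1

f·sin E = 63.30·sin(96.3°) ≈ 62.92.
Since ∠E is not acute, a triangle exists only if e > f; here e > f, so there is exactly one triangle.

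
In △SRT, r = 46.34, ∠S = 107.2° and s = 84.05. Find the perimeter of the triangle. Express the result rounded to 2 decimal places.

Law of sines: sin R = r·sin S/s ≈ 0.52668.
Since s ≥ r, only the acute value applies: ∠R ≈ 31.78°.
Then ∠T = 180° − ∠S − ∠R ≈ 41.02°.
Law of sines gives t = s·sin T/sin S ≈ 57.745.
Semiperimeter p = (84.05+46.34+57.745)/2 = 94.067.
Perimeter = 84.05 + 46.34 + 57.745 = 188.13.

188.13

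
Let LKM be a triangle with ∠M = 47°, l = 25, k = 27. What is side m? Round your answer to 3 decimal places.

20.816

By the law of cosines, m² = l² + k² − 2·l·k·cos M = 433.3, so m ≈ 20.816.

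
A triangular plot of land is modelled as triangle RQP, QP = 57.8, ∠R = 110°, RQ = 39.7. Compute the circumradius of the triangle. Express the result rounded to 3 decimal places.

Law of sines: sin P = RQ·sin R/QP ≈ 0.64543.
Since QP ≥ RQ, only the acute value applies: ∠P ≈ 40.20°.
Then ∠Q = 180° − ∠R − ∠P ≈ 29.80°.
Law of sines gives PR = QP·sin Q/sin R ≈ 30.571.
Circumradius = QP/(2 sin R) ≈ 30.755.

30.755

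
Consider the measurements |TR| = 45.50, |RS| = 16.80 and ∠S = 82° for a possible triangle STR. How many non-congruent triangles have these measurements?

|RS|·sin S = 16.80·sin(82°) ≈ 16.64.
Since |TR| ≥ |RS|, exactly one triangle exists.

1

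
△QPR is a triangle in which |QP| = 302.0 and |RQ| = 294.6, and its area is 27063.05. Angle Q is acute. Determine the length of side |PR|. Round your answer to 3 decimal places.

From area = ½·|RQ|·|QP|·sin Q, we get sin Q = 2·area/(|RQ|·|QP|) ≈ 0.60837.
Taking the acute solution, ∠Q ≈ 0.6540 rad.
Law of cosines then gives |PR| ≈ 191.76.

191.759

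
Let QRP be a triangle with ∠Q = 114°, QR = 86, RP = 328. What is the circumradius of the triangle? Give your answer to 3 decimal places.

179.520

Law of sines: sin P = QR·sin Q/RP ≈ 0.23953.
Since RP ≥ QR, only the acute value applies: ∠P ≈ 13.86°.
Then ∠R = 180° − ∠Q − ∠P ≈ 52.14°.
Law of sines gives PQ = RP·sin R/sin Q ≈ 283.47.
Circumradius = RP/(2 sin Q) ≈ 179.52.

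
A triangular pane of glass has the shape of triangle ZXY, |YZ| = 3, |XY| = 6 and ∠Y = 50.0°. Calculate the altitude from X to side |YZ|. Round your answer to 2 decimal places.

h_X ≈ 4.60

By the law of cosines, |ZX|² = |XY|² + |YZ|² − 2·|XY|·|YZ|·cos Y = 21.86, so |ZX| ≈ 4.6754.
Area = ½·|XY|·|YZ|·sin Y ≈ 6.8944.
The altitude from X has length 2·area/|YZ| ≈ 4.5963.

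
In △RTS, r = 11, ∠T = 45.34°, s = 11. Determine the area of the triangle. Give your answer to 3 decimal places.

43.033

Area = ½·s·r·sin T ≈ 43.033.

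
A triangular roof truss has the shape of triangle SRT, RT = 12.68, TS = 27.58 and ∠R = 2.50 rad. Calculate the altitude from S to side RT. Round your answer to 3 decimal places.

Law of sines: sin S = RT·sin R/TS ≈ 0.27515.
Since TS ≥ RT, only the acute value applies: ∠S ≈ 0.279 rad.
Then ∠T = π − ∠R − ∠S ≈ 0.363 rad.
Law of sines gives SR = TS·sin T/sin R ≈ 16.357.
Area = ½·TS·RT·sin T ≈ 62.063.
The altitude from S has length 2·area/RT ≈ 9.7892.

9.789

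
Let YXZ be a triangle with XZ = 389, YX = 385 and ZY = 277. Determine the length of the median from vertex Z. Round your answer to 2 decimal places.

277.43

Median from Z: ½√(2·XZ² + 2·ZY² − YX²) ≈ 277.43.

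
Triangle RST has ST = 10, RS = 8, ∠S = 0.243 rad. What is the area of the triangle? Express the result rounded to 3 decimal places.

Area = ½·RS·ST·sin S ≈ 9.6246.

9.625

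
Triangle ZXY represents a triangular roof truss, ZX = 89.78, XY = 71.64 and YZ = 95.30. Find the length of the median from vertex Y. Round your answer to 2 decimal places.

Median from Y: ½√(2·XY² + 2·YZ² − ZX²) ≈ 71.359.

m_Y ≈ 71.36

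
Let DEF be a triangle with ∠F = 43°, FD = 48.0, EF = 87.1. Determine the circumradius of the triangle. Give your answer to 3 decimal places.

R ≈ 45.046

By the law of cosines, DE² = EF² + FD² − 2·EF·FD·cos F = 3775.1, so DE ≈ 61.442.
Area = ½·EF·FD·sin F ≈ 1425.6.
Circumradius = DE/(2 sin F) ≈ 45.046.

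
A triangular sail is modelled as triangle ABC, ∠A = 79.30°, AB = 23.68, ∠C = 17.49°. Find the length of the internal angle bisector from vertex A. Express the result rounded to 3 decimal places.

t_A ≈ 27.993

The third angle is ∠B = 180° − ∠C − ∠A = 83.21°.
Law of sines: BC = AB·sin A/sin C ≈ 77.422.
Law of sines: CA = AB·sin B/sin C ≈ 78.239.
The bisector from A has length 2·CA·AB·cos(∠A/2)/(CA+AB) ≈ 27.993.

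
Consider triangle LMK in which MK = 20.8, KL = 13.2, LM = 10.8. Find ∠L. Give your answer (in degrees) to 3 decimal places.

By the law of cosines, cos L = (KL² + LM² − MK²) / (2·KL·LM) ≈ -0.49719, so ∠L ≈ 119.81°.

119.815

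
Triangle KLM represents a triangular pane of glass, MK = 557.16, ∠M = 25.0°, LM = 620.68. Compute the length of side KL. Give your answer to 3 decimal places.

262.366

By the law of cosines, KL² = LM² + MK² − 2·LM·MK·cos M = 68836, so KL ≈ 262.37.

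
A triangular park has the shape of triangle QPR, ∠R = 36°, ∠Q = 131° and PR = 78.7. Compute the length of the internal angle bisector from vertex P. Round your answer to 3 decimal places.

68.472

The third angle is ∠P = 180° − ∠R − ∠Q = 13.00°.
Law of sines: RQ = PR·sin P/sin Q ≈ 23.458.
Law of sines: QP = PR·sin R/sin Q ≈ 61.293.
The bisector from P has length 2·QP·PR·cos(∠P/2)/(QP+PR) ≈ 68.472.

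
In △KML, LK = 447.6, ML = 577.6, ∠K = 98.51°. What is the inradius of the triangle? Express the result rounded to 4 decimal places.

Law of sines: sin M = LK·sin K/ML ≈ 0.76640.
Since ML ≥ LK, only the acute value applies: ∠M ≈ 50.03°.
Then ∠L = 180° − ∠K − ∠M ≈ 31.46°.
Law of sines gives KM = ML·sin L/sin K ≈ 304.79.
Area = ½·ML·LK·sin L ≈ 67462.
Semiperimeter s = (577.6+447.6+304.79)/2 = 665.
Inradius = area/s = 67462/665 ≈ 101.45.

101.4467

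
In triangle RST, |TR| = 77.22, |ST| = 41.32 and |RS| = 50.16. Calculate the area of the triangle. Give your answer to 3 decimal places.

Semiperimeter s = (41.32 + 77.22 + 50.16)/2 = 84.35.
Heron's formula: area = √(84.35·43.03·7.13·34.19) ≈ 940.64.

area ≈ 940.638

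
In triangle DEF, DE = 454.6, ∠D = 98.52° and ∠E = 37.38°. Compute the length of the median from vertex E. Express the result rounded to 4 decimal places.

m_E ≈ 522.1981

The third angle is ∠F = 180° − ∠D − ∠E = 44.10°.
Law of sines: EF = DE·sin D/sin F ≈ 646.03.
Law of sines: FD = DE·sin E/sin F ≈ 396.58.
Median from E: ½√(2·DE² + 2·EF² − FD²) ≈ 522.2.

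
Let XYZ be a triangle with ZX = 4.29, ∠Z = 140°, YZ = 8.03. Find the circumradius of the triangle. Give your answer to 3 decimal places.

By the law of cosines, XY² = YZ² + ZX² − 2·YZ·ZX·cos Z = 135.66, so XY ≈ 11.647.
Area = ½·YZ·ZX·sin Z ≈ 11.072.
Circumradius = XY/(2 sin Z) ≈ 9.0601.

9.060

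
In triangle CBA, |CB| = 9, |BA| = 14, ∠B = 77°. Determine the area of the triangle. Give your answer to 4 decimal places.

Area = ½·|CB|·|BA|·sin B ≈ 61.385.

61.3853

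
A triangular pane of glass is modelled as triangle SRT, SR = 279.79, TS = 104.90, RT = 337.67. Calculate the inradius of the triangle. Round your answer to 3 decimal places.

36.847

Semiperimeter s = (337.67 + 104.9 + 279.79)/2 = 361.18.
Heron's formula: area = √(361.18·23.51·256.28·81.39) ≈ 13309.
Inradius = area/s = 13309/361.18 ≈ 36.847.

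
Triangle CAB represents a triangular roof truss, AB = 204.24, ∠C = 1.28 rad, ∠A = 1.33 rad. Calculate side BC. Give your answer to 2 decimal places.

207.04

The third angle is ∠B = π − ∠C − ∠A = 0.532 rad.
Law of sines: BC = AB·sin A/sin C ≈ 207.04.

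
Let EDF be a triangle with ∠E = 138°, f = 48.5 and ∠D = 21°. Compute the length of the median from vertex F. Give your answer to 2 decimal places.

m_F ≈ 68.47

The third angle is ∠F = 180° − ∠E − ∠D = 21.00°.
Law of sines: e = f·sin E/sin F ≈ 90.557.
Law of sines: d = f·sin D/sin F ≈ 48.5.
Median from F: ½√(2·e² + 2·d² − f²) ≈ 68.472.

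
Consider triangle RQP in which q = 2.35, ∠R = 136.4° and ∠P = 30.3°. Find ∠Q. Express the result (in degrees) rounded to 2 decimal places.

The third angle is ∠Q = 180° − ∠P − ∠R = 13.30°.

∠Q ≈ 13.30°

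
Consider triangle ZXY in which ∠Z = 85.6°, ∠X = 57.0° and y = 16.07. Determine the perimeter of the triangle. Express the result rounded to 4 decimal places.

The third angle is ∠Y = 180° − ∠Z − ∠X = 37.40°.
Law of sines: z = y·sin Z/sin Y ≈ 26.38.
Law of sines: x = y·sin X/sin Y ≈ 22.19.
Semiperimeter s = (26.38+22.19+16.07)/2 = 32.32.
Perimeter = 26.38 + 22.19 + 16.07 = 64.64.

perimeter ≈ 64.6397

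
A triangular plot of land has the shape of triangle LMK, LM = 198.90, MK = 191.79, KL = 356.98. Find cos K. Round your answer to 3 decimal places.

cos K ≈ 0.910

By the law of cosines, cos K = (MK² + KL² − LM²) / (2·MK·KL) ≈ 0.91037, so ∠K ≈ 24.44°.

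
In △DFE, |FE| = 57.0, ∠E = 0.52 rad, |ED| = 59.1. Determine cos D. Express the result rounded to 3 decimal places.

cos D ≈ 0.322

By the law of cosines, |DF|² = |FE|² + |ED|² − 2·|FE|·|ED|·cos E = 894.97, so |DF| ≈ 29.916.
Law of cosines again: cos D = (|ED|² + |DF|² − |FE|²)/(2·|ED|·|DF|) ≈ 0.32205, so ∠D ≈ 1.243 rad.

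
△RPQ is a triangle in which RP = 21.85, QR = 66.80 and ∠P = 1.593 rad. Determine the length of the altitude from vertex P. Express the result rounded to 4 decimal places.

Law of sines: sin Q = RP·sin P/QR ≈ 0.32702.
Since QR ≥ RP, only the acute value applies: ∠Q ≈ 0.333 rad.
Then ∠R = π − ∠P − ∠Q ≈ 1.215 rad.
Law of sines gives PQ = QR·sin R/sin P ≈ 62.642.
Area = ½·QR·RP·sin R ≈ 684.2.
The altitude from P has length 2·area/QR ≈ 20.485.

20.4849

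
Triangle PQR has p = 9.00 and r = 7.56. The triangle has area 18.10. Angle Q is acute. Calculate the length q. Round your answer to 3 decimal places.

4.789

From area = ½·r·p·sin Q, we get sin Q = 2·area/(r·p) ≈ 0.53204.
Taking the acute solution, ∠Q ≈ 32.14°.
Law of cosines then gives q ≈ 4.7887.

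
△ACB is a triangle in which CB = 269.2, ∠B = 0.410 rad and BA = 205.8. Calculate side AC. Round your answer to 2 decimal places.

By the law of cosines, AC² = CB² + BA² − 2·CB·BA·cos B = 13203, so AC ≈ 114.9.

114.90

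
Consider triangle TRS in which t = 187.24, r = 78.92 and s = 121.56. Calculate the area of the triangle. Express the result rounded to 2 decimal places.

Semiperimeter p = (187.24 + 78.92 + 121.56)/2 = 193.86.
Heron's formula: area = √(193.86·6.62·114.94·72.3) ≈ 3265.7.

3265.71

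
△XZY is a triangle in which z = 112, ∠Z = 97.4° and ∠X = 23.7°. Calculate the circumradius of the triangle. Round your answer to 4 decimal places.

R ≈ 56.4703

The third angle is ∠Y = 180° − ∠X − ∠Z = 58.90°.
Law of sines: x = z·sin X/sin Z ≈ 45.396.
Law of sines: y = z·sin Y/sin Z ≈ 96.707.
Circumradius = z/(2 sin Z) ≈ 56.47.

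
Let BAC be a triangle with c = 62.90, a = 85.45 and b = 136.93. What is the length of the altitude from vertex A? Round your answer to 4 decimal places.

h_A ≈ 45.1081

Semiperimeter s = (136.93 + 85.45 + 62.9)/2 = 142.64.
Heron's formula: area = √(142.64·5.71·57.19·79.74) ≈ 1927.2.
The altitude from A has length 2·area/a ≈ 45.108.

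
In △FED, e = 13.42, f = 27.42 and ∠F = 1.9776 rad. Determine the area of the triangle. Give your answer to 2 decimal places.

Law of sines: sin E = e·sin F/f ≈ 0.44948.
Since f ≥ e, only the acute value applies: ∠E ≈ 0.4662 rad.
Then ∠D = π − ∠F − ∠E ≈ 0.6978 rad.
Law of sines gives d = f·sin D/sin F ≈ 19.184.
Area = ½·f·e·sin D ≈ 118.22.

118.22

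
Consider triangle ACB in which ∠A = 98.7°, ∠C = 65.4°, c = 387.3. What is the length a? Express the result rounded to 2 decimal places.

The third angle is ∠B = 180° − ∠A − ∠C = 15.90°.
Law of sines: a = c·sin A/sin C ≈ 421.06.

421.06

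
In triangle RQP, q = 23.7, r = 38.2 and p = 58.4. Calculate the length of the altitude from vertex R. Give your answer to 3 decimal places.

Semiperimeter s = (38.2 + 23.7 + 58.4)/2 = 60.15.
Heron's formula: area = √(60.15·21.95·36.45·1.75) ≈ 290.2.
The altitude from R has length 2·area/r ≈ 15.194.

15.194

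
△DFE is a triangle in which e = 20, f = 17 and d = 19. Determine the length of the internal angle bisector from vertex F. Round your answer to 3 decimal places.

By the law of cosines, cos F = (e² + d² − f²) / (2·e·d) ≈ 0.62105, so ∠F ≈ 51.61°.
The bisector from F has length 2·e·d·cos(∠F/2)/(e+d) ≈ 17.544.

t_F ≈ 17.544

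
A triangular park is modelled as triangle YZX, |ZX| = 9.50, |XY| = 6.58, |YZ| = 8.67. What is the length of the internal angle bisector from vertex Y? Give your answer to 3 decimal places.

By the law of cosines, cos Y = (|XY|² + |YZ|² − |ZX|²) / (2·|XY|·|YZ|) ≈ 0.24729, so ∠Y ≈ 75.68°.
The bisector from Y has length 2·|XY|·|YZ|·cos(∠Y/2)/(|XY|+|YZ|) ≈ 5.9085.

5.908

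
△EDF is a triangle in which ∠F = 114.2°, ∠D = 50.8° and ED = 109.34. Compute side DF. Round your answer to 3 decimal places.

31.026

The third angle is ∠E = 180° − ∠D − ∠F = 15.00°.
Law of sines: DF = ED·sin E/sin F ≈ 31.026.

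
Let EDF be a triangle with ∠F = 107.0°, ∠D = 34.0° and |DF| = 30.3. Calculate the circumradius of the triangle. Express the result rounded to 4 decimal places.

The third angle is ∠E = 180° − ∠D − ∠F = 39.00°.
Law of sines: |FE| = |DF|·sin D/sin E ≈ 26.924.
Law of sines: |ED| = |DF|·sin F/sin E ≈ 46.043.
Circumradius = |DF|/(2 sin E) ≈ 24.074.

24.0736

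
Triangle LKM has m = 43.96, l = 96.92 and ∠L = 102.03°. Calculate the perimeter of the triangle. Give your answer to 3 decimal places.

Law of sines: sin M = m·sin L/l ≈ 0.44361.
Since l ≥ m, only the acute value applies: ∠M ≈ 26.33°.
Then ∠K = 180° − ∠L − ∠M ≈ 51.64°.
Law of sines gives k = l·sin K/sin L ≈ 77.699.
Semiperimeter s = (96.92+77.699+43.96)/2 = 109.29.
Perimeter = 96.92 + 77.699 + 43.96 = 218.58.

218.579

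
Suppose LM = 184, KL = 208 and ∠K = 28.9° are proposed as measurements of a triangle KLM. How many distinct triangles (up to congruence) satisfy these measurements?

KL·sin K = 208·sin(28.9°) ≈ 100.5.
Since KL sin K < LM < KL (100.5 < 184 < 208), two triangles exist.

2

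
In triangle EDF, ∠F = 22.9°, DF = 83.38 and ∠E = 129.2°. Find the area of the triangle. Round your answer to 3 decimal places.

816.755

The third angle is ∠D = 180° − ∠F − ∠E = 27.90°.
Law of sines: FE = DF·sin D/sin E ≈ 50.347.
Law of sines: ED = DF·sin F/sin E ≈ 41.868.
Area = ½·DF·FE·sin F ≈ 816.76.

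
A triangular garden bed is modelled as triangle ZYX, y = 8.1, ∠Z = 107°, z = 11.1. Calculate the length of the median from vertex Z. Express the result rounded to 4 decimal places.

Law of sines: sin Y = y·sin Z/z ≈ 0.69784.
Since z ≥ y, only the acute value applies: ∠Y ≈ 44.25°.
Then ∠X = 180° − ∠Z − ∠Y ≈ 28.75°.
Law of sines gives x = z·sin X/sin Z ≈ 5.5822.
Median from Z: ½√(2·y² + 2·x² − z²) ≈ 4.1932.

4.1932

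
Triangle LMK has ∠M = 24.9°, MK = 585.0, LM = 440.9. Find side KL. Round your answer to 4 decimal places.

By the law of cosines, KL² = LM² + MK² − 2·LM·MK·cos M = 68716, so KL ≈ 262.14.

262.1382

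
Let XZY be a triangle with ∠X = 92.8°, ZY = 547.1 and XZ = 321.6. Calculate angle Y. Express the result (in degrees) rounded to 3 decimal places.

Law of sines: sin Y = XZ·sin X/ZY ≈ 0.58712.
Since ZY ≥ XZ, only the acute value applies: ∠Y ≈ 35.95°.
Then ∠Z = 180° − ∠X − ∠Y ≈ 51.25°.

35.953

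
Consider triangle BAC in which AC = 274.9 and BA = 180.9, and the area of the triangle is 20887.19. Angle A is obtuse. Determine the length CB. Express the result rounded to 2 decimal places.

From area = ½·BA·AC·sin A, we get sin A = 2·area/(BA·AC) ≈ 0.84003.
Taking the obtuse solution, ∠A ≈ 122.86°.
Law of cosines then gives CB ≈ 402.81.

402.81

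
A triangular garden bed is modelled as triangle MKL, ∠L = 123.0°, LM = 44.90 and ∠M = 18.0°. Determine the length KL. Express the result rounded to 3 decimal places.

The third angle is ∠K = 180° − ∠L − ∠M = 39.00°.
Law of sines: KL = LM·sin M/sin K ≈ 22.047.

22.047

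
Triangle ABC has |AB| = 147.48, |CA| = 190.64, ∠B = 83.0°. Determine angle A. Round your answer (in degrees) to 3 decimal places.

Law of sines: sin C = |AB|·sin B/|CA| ≈ 0.76784.
Since |CA| ≥ |AB|, only the acute value applies: ∠C ≈ 50.16°.
Then ∠A = 180° − ∠B − ∠C ≈ 46.84°.

∠A ≈ 46.840°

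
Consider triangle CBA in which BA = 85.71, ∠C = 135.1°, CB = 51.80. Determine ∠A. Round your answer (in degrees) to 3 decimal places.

Law of sines: sin A = CB·sin C/BA ≈ 0.42660.
Since BA ≥ CB, only the acute value applies: ∠A ≈ 25.25°.
Then ∠B = 180° − ∠C − ∠A ≈ 19.65°.

∠A ≈ 25.252°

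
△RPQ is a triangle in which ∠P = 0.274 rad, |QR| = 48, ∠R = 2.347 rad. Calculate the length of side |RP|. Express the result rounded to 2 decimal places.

88.23

The third angle is ∠Q = π − ∠R − ∠P = 0.521 rad.
Law of sines: |RP| = |QR|·sin Q/sin P ≈ 88.235.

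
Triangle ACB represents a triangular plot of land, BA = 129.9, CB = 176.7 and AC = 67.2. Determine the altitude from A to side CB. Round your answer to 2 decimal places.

Semiperimeter s = (176.7 + 129.9 + 67.2)/2 = 186.9.
Heron's formula: area = √(186.9·10.2·57·119.7) ≈ 3606.5.
The altitude from A has length 2·area/CB ≈ 40.821.

h_A ≈ 40.82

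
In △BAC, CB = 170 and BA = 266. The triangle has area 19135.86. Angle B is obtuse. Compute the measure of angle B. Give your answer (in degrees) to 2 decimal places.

From area = ½·CB·BA·sin B, we get sin B = 2·area/(CB·BA) ≈ 0.84634.
Taking the obtuse solution, ∠B ≈ 122.18°.

122.18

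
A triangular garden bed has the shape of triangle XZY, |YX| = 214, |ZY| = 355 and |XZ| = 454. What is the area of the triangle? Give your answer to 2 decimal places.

Semiperimeter s = (355 + 214 + 454)/2 = 511.5.
Heron's formula: area = √(511.5·156.5·297.5·57.5) ≈ 37005.

area ≈ 37004.74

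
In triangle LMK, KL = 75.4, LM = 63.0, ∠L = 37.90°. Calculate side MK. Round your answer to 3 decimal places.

46.449

By the law of cosines, MK² = KL² + LM² − 2·KL·LM·cos L = 2157.5, so MK ≈ 46.449.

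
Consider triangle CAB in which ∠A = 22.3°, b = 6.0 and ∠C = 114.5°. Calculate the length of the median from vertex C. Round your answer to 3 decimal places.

m_C ≈ 2.762

The third angle is ∠B = 180° − ∠C − ∠A = 43.20°.
Law of sines: c = b·sin C/sin B ≈ 7.9757.
Law of sines: a = b·sin A/sin B ≈ 3.3259.
Median from C: ½√(2·a² + 2·b² − c²) ≈ 2.7618.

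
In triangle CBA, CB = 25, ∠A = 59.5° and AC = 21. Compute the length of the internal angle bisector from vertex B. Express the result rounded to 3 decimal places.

Law of sines: sin B = AC·sin A/CB ≈ 0.72377.
Since CB ≥ AC, only the acute value applies: ∠B ≈ 46.37°.
Then ∠C = 180° − ∠A − ∠B ≈ 74.13°.
Law of sines gives BA = CB·sin C/sin A ≈ 27.909.
The bisector from B has length 2·CB·BA·cos(∠B/2)/(CB+BA) ≈ 24.245.

t_B ≈ 24.245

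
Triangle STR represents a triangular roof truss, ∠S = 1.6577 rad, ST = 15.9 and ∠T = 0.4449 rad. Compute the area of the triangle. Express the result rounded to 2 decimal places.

62.88

The third angle is ∠R = π − ∠S − ∠T = 1.0390 rad.
Law of sines: TR = ST·sin S/sin R ≈ 18.378.
Law of sines: RS = ST·sin T/sin R ≈ 7.9393.
Area = ½·ST·TR·sin T ≈ 62.879.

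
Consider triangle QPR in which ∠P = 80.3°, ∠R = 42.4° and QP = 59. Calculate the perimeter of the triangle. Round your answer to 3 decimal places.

The third angle is ∠Q = 180° − ∠P − ∠R = 57.30°.
Law of sines: PR = QP·sin Q/sin R ≈ 73.63.
Law of sines: RQ = QP·sin P/sin R ≈ 86.247.
Semiperimeter s = (73.63+86.247+59)/2 = 109.44.
Perimeter = 73.63 + 86.247 + 59 = 218.88.

perimeter ≈ 218.877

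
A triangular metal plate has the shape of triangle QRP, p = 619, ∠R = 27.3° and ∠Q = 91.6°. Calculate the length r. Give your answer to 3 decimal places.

324.290

The third angle is ∠P = 180° − ∠Q − ∠R = 61.10°.
Law of sines: r = p·sin R/sin P ≈ 324.29.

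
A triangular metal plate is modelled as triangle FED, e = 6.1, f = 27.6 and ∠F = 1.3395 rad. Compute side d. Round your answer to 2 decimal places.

28.35

Law of sines: sin E = e·sin F/f ≈ 0.21513.
Since f ≥ e, only the acute value applies: ∠E ≈ 0.2168 rad.
Then ∠D = π − ∠F − ∠E ≈ 1.5853 rad.
Law of sines gives d = f·sin D/sin F ≈ 28.352.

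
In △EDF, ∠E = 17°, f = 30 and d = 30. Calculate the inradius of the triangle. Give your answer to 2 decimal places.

3.82

By the law of cosines, e² = d² + f² − 2·d·f·cos E = 78.651, so e ≈ 8.8686.
Area = ½·d·f·sin E ≈ 131.57.
Semiperimeter s = (8.8686+30+30)/2 = 34.434.
Inradius = area/s = 131.57/34.434 ≈ 3.8208.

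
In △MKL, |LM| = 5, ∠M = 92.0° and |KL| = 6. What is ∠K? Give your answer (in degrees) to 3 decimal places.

∠K ≈ 56.390°

Law of sines: sin K = |LM|·sin M/|KL| ≈ 0.83283.
Since |KL| ≥ |LM|, only the acute value applies: ∠K ≈ 56.39°.
Then ∠L = 180° − ∠M − ∠K ≈ 31.61°.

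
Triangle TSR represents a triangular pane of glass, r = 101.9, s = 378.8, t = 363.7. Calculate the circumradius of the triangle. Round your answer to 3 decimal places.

189.412

By the law of cosines, cos T = (s² + r² − t²) / (2·s·r) ≈ 0.27973, so ∠T ≈ 73.76°.
Circumradius = t/(2 sin T) ≈ 189.41.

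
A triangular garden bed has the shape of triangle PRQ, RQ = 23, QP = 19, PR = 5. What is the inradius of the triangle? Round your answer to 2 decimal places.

Semiperimeter s = (23 + 19 + 5)/2 = 23.5.
Heron's formula: area = √(23.5·0.5·4.5·18.5) ≈ 31.276.
Inradius = area/s = 31.276/23.5 ≈ 1.3309.

r ≈ 1.33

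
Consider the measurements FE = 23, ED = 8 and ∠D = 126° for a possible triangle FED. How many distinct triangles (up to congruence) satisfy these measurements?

ED·sin D = 8·sin(126°) ≈ 6.472.
Since ∠D is not acute, a triangle exists only if FE > ED; here FE > ED, so there is exactly one triangle.

1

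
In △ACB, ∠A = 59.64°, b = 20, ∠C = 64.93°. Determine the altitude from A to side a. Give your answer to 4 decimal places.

18.1158

The third angle is ∠B = 180° − ∠A − ∠C = 55.43°.
Law of sines: a = b·sin A/sin B ≈ 20.958.
Law of sines: c = b·sin C/sin B ≈ 22.
Area = ½·b·a·sin C ≈ 189.83.
The altitude from A has length 2·area/a ≈ 18.116.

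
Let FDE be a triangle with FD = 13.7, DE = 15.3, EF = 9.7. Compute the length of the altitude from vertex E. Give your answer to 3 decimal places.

9.543

Semiperimeter s = (15.3 + 9.7 + 13.7)/2 = 19.35.
Heron's formula: area = √(19.35·4.05·9.65·5.65) ≈ 65.367.
The altitude from E has length 2·area/FD ≈ 9.5426.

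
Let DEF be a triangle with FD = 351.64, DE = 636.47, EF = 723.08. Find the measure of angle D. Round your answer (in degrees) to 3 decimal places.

∠D ≈ 89.245°

By the law of cosines, cos D = (FD² + DE² − EF²) / (2·FD·DE) ≈ 0.01318, so ∠D ≈ 89.24°.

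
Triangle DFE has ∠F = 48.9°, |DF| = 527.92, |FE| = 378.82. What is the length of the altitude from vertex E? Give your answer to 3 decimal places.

h_E ≈ 285.465

By the law of cosines, |ED|² = |DF|² + |FE|² − 2·|DF|·|FE|·cos F = 1.5927e+05, so |ED| ≈ 399.09.
Area = ½·|DF|·|FE|·sin F ≈ 75351.
The altitude from E has length 2·area/|DF| ≈ 285.46.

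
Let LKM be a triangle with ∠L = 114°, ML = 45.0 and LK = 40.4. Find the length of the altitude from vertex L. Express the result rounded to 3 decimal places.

23.174

By the law of cosines, KM² = ML² + LK² − 2·ML·LK·cos L = 5136.1, so KM ≈ 71.666.
Area = ½·ML·LK·sin L ≈ 830.41.
The altitude from L has length 2·area/KM ≈ 23.174.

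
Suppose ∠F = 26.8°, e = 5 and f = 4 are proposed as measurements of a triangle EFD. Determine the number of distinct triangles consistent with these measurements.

e·sin F = 5·sin(26.8°) ≈ 2.254.
Since e sin F < f < e (2.254 < 4 < 5), two triangles exist.

2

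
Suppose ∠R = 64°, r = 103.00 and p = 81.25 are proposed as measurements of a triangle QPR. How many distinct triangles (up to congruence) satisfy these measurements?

p·sin R = 81.25·sin(64°) ≈ 73.03.
Since r ≥ p, exactly one triangle exists.

1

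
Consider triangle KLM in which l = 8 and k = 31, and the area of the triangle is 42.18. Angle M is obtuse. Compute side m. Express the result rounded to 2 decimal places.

38.62

From area = ½·k·l·sin M, we get sin M = 2·area/(k·l) ≈ 0.34016.
Taking the obtuse solution, ∠M ≈ 160.11°.
Law of cosines then gives m ≈ 38.619.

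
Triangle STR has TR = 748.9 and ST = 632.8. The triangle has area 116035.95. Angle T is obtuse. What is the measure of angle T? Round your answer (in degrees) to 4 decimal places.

From area = ½·ST·TR·sin T, we get sin T = 2·area/(ST·TR) ≈ 0.48970.
Taking the obtuse solution, ∠T ≈ 150.68°.

150.6790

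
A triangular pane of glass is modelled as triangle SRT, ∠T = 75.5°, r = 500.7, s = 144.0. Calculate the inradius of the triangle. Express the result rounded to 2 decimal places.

By the law of cosines, t² = s² + r² − 2·s·r·cos T = 2.3533e+05, so t ≈ 485.11.
Area = ½·s·r·sin T ≈ 34902.
Semiperimeter p = (144+500.7+485.11)/2 = 564.9.
Inradius = area/p = 34902/564.9 ≈ 61.784.

61.78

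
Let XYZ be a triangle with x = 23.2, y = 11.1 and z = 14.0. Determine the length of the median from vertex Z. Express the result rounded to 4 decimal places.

Median from Z: ½√(2·x² + 2·y² − z²) ≈ 16.785.

16.7847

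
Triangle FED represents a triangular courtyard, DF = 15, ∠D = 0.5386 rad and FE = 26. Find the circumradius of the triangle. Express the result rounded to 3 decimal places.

Law of sines: sin E = DF·sin D/FE ≈ 0.29592.
Since FE ≥ DF, only the acute value applies: ∠E ≈ 0.3004 rad.
Then ∠F = π − ∠D − ∠E ≈ 2.3026 rad.
Law of sines gives ED = FE·sin F/sin D ≈ 37.712.
Circumradius = FE/(2 sin D) ≈ 25.344.

25.344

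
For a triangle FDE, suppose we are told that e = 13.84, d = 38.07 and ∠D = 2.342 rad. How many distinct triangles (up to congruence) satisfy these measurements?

e·sin D = 13.84·sin(2.342 rad) ≈ 9.924.
Since ∠D is not acute, a triangle exists only if d > e; here d > e, so there is exactly one triangle.

1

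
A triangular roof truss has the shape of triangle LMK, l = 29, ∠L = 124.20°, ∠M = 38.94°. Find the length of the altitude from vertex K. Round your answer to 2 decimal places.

h_K ≈ 18.23

The third angle is ∠K = 180° − ∠L − ∠M = 16.86°.
Law of sines: m = l·sin M/sin L ≈ 22.037.
Law of sines: k = l·sin K/sin L ≈ 10.169.
Area = ½·l·m·sin K ≈ 92.678.
The altitude from K has length 2·area/k ≈ 18.227.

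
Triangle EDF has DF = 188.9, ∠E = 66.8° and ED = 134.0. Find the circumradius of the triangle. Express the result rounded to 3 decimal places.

Law of sines: sin F = ED·sin E/DF ≈ 0.65201.
Since DF ≥ ED, only the acute value applies: ∠F ≈ 40.69°.
Then ∠D = 180° − ∠E − ∠F ≈ 72.51°.
Law of sines gives FE = DF·sin D/sin E ≈ 196.01.
Circumradius = DF/(2 sin E) ≈ 102.76.

R ≈ 102.760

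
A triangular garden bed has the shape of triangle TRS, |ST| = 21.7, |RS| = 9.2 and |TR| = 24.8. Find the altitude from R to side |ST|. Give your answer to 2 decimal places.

Semiperimeter s = (9.2 + 21.7 + 24.8)/2 = 27.85.
Heron's formula: area = √(27.85·18.65·6.15·3.05) ≈ 98.705.
The altitude from R has length 2·area/|ST| ≈ 9.0972.

9.10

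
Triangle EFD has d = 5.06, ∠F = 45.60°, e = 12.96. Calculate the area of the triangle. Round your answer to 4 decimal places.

23.4267

Area = ½·d·e·sin F ≈ 23.427.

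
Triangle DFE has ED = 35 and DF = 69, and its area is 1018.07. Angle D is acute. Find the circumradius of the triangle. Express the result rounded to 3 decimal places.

34.523

From area = ½·ED·DF·sin D, we get sin D = 2·area/(ED·DF) ≈ 0.84312.
Taking the acute solution, ∠D ≈ 57.47°.
Law of cosines then gives FE ≈ 58.213.
Circumradius = FE/(2 sin D) ≈ 34.523.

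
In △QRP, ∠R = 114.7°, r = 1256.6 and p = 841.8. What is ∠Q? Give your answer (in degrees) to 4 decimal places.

∠Q ≈ 27.8108°

Law of sines: sin P = p·sin R/r ≈ 0.60861.
Since r ≥ p, only the acute value applies: ∠P ≈ 37.49°.
Then ∠Q = 180° − ∠R − ∠P ≈ 27.81°.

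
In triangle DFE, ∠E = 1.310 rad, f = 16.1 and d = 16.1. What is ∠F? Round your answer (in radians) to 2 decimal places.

By the law of cosines, e² = d² + f² − 2·d·f·cos E = 384.75, so e ≈ 19.615.
Law of cosines again: cos F = (e² + d² − f²)/(2·e·d) ≈ 0.60916, so ∠F ≈ 0.916 rad.

∠F ≈ 0.92 rad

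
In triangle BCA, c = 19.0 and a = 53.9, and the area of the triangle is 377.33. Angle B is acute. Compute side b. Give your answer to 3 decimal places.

43.378

From area = ½·c·a·sin B, we get sin B = 2·area/(c·a) ≈ 0.73690.
Taking the acute solution, ∠B ≈ 47.47°.
Law of cosines then gives b ≈ 43.378.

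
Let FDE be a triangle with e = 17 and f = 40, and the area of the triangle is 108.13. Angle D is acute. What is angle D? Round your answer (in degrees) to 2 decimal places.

From area = ½·e·f·sin D, we get sin D = 2·area/(e·f) ≈ 0.31803.
Taking the acute solution, ∠D ≈ 18.54°.

∠D ≈ 18.54°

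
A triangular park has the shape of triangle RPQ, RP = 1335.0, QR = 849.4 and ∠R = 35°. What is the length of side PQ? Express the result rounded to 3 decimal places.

By the law of cosines, PQ² = QR² + RP² − 2·QR·RP·cos R = 6.4595e+05, so PQ ≈ 803.71.

803.711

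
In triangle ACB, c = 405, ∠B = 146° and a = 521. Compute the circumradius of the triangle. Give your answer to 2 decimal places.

By the law of cosines, b² = a² + c² − 2·a·c·cos B = 7.8533e+05, so b ≈ 886.19.
Area = ½·a·c·sin B ≈ 58996.
Circumradius = b/(2 sin B) ≈ 792.38.

R ≈ 792.38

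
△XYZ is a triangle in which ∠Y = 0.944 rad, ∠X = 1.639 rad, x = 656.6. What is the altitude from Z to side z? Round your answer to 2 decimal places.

h_Z ≈ 531.79

The third angle is ∠Z = π − ∠X − ∠Y = 0.559 rad.
Law of sines: y = x·sin Y/sin X ≈ 533.03.
Law of sines: z = x·sin Z/sin X ≈ 348.8.
Area = ½·x·y·sin Z ≈ 92745.
The altitude from Z has length 2·area/z ≈ 531.79.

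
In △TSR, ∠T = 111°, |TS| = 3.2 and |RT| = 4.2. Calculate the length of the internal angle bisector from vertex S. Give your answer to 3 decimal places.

3.953

By the law of cosines, |SR|² = |RT|² + |TS|² − 2·|RT|·|TS|·cos T = 37.513, so |SR| ≈ 6.1248.
Law of cosines again: cos S = (|TS|² + |SR|² − |RT|²)/(2·|TS|·|SR|) ≈ 0.76821, so ∠S ≈ 39.81°.
The bisector from S has length 2·|TS|·|SR|·cos(∠S/2)/(|TS|+|SR|) ≈ 3.9526.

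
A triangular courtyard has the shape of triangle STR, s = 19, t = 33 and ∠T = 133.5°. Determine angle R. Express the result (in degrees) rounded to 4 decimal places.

Law of sines: sin S = s·sin T/t ≈ 0.41764.
Since t ≥ s, only the acute value applies: ∠S ≈ 24.69°.
Then ∠R = 180° − ∠T − ∠S ≈ 21.81°.

∠R ≈ 21.8143°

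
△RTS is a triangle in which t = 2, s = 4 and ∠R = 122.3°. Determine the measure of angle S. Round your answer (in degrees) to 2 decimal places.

∠S ≈ 39.26°

By the law of cosines, r² = t² + s² − 2·t·s·cos R = 28.55, so r ≈ 5.3432.
Law of cosines again: cos S = (r² + t² − s²)/(2·r·t) ≈ 0.77433, so ∠S ≈ 39.26°.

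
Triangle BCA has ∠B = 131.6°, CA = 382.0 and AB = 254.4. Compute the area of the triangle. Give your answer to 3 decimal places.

Law of sines: sin C = AB·sin B/CA ≈ 0.49801.
Since CA ≥ AB, only the acute value applies: ∠C ≈ 29.87°.
Then ∠A = 180° − ∠B − ∠C ≈ 18.53°.
Law of sines gives BC = CA·sin A/sin B ≈ 162.36.
Area = ½·CA·AB·sin A ≈ 15443.

15443.346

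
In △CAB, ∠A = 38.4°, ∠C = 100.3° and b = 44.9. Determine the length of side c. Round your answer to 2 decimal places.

The third angle is ∠B = 180° − ∠C − ∠A = 41.30°.
Law of sines: c = b·sin C/sin B ≈ 66.934.

66.93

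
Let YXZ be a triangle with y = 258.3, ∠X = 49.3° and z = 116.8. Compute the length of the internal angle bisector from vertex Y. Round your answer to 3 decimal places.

By the law of cosines, x² = z² + y² − 2·z·y·cos X = 41014, so x ≈ 202.52.
Law of cosines again: cos Y = (x² + z² − y²)/(2·x·z) ≈ -0.25497, so ∠Y ≈ 104.77°.
The bisector from Y has length 2·x·z·cos(∠Y/2)/(x+z) ≈ 90.424.

90.424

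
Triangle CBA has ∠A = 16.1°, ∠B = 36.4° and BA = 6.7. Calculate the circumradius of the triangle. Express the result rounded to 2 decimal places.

The third angle is ∠C = 180° − ∠B − ∠A = 127.50°.
Law of sines: AC = BA·sin B/sin C ≈ 5.0115.
Law of sines: CB = BA·sin A/sin C ≈ 2.342.
Circumradius = BA/(2 sin C) ≈ 4.2226.

4.22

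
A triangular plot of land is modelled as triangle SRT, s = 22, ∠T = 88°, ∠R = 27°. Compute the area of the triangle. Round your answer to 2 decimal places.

The third angle is ∠S = 180° − ∠R − ∠T = 65.00°.
Law of sines: r = s·sin R/sin S ≈ 11.02.
Law of sines: t = s·sin T/sin S ≈ 24.26.
Area = ½·s·r·sin T ≈ 121.15.

121.15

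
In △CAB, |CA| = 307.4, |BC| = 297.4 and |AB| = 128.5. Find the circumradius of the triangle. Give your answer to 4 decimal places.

155.1611

By the law of cosines, cos C = (|BC|² + |CA|² − |AB|²) / (2·|BC|·|CA|) ≈ 0.91024, so ∠C ≈ 24.46°.
Circumradius = |AB|/(2 sin C) ≈ 155.16.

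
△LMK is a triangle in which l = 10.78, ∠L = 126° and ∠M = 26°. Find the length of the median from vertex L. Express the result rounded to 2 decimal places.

m_L ≈ 2.75

The third angle is ∠K = 180° − ∠L − ∠M = 28.00°.
Law of sines: m = l·sin M/sin L ≈ 5.8412.
Law of sines: k = l·sin K/sin L ≈ 6.2556.
Median from L: ½√(2·m² + 2·k² − l²) ≈ 2.7521.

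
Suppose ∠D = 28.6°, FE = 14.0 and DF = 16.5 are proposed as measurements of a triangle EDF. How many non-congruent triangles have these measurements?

DF·sin D = 16.5·sin(28.6°) ≈ 7.898.
Since DF sin D < FE < DF (7.898 < 14.0 < 16.5), two triangles exist.

2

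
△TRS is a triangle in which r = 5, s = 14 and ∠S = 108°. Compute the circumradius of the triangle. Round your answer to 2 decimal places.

Law of sines: sin R = r·sin S/s ≈ 0.33966.
Since s ≥ r, only the acute value applies: ∠R ≈ 19.86°.
Then ∠T = 180° − ∠S − ∠R ≈ 52.14°.
Law of sines gives t = s·sin T/sin S ≈ 11.623.
Circumradius = s/(2 sin S) ≈ 7.3602.

7.36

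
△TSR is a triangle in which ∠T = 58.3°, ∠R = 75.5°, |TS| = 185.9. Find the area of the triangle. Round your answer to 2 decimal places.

area ≈ 10960.07

The third angle is ∠S = 180° − ∠R − ∠T = 46.20°.
Law of sines: |SR| = |TS|·sin T/sin R ≈ 163.37.
Law of sines: |RT| = |TS|·sin S/sin R ≈ 138.59.
Area = ½·|TS|·|SR|·sin S ≈ 10960.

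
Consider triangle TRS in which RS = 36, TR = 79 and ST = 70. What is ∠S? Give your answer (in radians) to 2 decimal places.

∠S ≈ 1.58 rad

By the law of cosines, cos S = (RS² + ST² − TR²) / (2·RS·ST) ≈ -0.00893, so ∠S ≈ 1.580 rad.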